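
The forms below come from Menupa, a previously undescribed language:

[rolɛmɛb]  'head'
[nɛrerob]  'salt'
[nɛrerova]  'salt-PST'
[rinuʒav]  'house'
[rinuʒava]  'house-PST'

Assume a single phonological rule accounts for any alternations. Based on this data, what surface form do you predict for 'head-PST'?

The root 'salt' surfaces as [nɛrerob] and [nɛrerova], with a stem-final [b] ~ [v] alternation.
The stem 'house' ([rinuʒav], [rinuʒava]) shows [v] unchanged in both environments, so [v] cannot be basic with [b] derived in isolation.
Therefore /b/ is basic and [v] is derived by intervocalic spirantization (voiced stops become fricatives between vowels).
From [rolɛmɛb] the stem 'head' is /rolɛmɛb/; between vowels this yields [rolɛmɛva].

[rolɛmɛva]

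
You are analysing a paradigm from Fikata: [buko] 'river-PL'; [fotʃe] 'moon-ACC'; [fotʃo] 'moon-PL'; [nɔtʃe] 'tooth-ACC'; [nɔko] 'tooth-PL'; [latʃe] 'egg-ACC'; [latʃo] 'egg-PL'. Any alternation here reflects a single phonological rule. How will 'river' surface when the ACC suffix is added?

[butʃe]

The stem for 'tooth' ends in [tʃ] in [nɔtʃe] but [k] in [nɔko].
But 'egg' keeps [tʃ] in both environments ([latʃe], [latʃo]), so there is no rule changing /tʃ/ to [k] before the PL suffix.
The underlying segment must be /k/; /k/ becomes palato-alveolar [tʃ] before a front vowel, yielding [tʃ] there.
The one attested form of 'river', [buko], shows underlying /buk/. Applying the same rule before a front vowel gives [butʃe].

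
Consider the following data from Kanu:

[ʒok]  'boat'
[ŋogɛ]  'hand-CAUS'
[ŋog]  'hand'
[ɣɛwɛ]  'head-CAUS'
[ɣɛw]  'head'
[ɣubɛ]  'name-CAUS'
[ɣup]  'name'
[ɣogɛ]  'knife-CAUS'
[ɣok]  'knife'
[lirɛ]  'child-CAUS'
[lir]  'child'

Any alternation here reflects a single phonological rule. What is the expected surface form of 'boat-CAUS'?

The root 'knife' surfaces as [ɣogɛ] and [ɣok], with a stem-final [g] ~ [k] alternation.
The stem 'hand' ([ŋogɛ], [ŋog]) shows [g] unchanged in both environments, so [g] cannot be basic with [k] derived in isolation.
The underlying segment must be /k/; voiceless stops become voiced between vowels, yielding [g] there.
The one attested form of 'boat', [ʒok], shows underlying /ʒok/. Applying the same rule between vowels gives [ʒogɛ].

[ʒogɛ]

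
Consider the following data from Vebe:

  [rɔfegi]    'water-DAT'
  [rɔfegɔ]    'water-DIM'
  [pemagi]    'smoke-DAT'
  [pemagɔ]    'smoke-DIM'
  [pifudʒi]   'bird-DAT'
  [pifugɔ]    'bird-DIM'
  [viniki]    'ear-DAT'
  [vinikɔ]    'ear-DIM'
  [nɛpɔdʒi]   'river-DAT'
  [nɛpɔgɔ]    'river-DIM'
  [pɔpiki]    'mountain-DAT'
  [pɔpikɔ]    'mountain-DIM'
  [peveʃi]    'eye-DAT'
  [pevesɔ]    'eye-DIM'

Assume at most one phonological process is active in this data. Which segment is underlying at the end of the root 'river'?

The root 'river' surfaces as [nɛpɔdʒi] and [nɛpɔgɔ], with a stem-final [dʒ] ~ [g] alternation.
If /g/ were underlying and a rule turned it into [dʒ] before the DAT suffix, 'water' would also alternate; but it has [g] in both [rɔfegi] and [rɔfegɔ].
Therefore /dʒ/ is basic and [g] is derived by depalatalization (palato-alveolar /dʒ/ and /ʃ/ become [g] and [s] when no front vowel follows).

/dʒ/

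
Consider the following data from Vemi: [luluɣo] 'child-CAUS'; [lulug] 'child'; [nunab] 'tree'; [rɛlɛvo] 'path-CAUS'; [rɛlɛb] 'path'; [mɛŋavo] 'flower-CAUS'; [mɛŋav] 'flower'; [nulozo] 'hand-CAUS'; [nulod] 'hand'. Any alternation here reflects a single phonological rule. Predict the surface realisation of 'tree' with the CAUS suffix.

In [rɛlɛvo] and [rɛlɛb] the final segment of 'path' alternates: [v] ~ [b].
The stem 'flower' ([mɛŋavo], [mɛŋav]) shows [v] unchanged in both environments, so [v] cannot be basic with [b] derived in isolation.
The alternation reflects intervocalic spirantization: voiced stops become fricatives between vowels. /b/ is underlying.
From [nunab] the stem 'tree' is /nunab/; between vowels this yields [nunavo].

[nunavo]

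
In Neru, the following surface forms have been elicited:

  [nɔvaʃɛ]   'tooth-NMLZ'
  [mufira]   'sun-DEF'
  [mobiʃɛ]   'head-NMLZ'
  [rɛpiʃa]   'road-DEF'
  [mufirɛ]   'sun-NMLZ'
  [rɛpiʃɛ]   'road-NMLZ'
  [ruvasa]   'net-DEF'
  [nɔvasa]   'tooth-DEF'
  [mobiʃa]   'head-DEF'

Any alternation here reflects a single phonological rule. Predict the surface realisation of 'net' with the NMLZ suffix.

[ruvaʃɛ]

The stem for 'tooth' ends in [ʃ] in [nɔvaʃɛ] but [s] in [nɔvasa].
Compare 'road', with invariant [ʃ] in [rɛpiʃɛ] and [rɛpiʃa]: an analysis with underlying /ʃ/ and a rule producing [s] before the DEF suffix would wrongly predict alternation here too.
The alternation reflects palatalization before a front vowel: /s/ becomes palato-alveolar [ʃ] before a front vowel. /s/ is underlying.
From [ruvasa] the stem 'net' is /ruvas/; before a front vowel this yields [ruvaʃɛ].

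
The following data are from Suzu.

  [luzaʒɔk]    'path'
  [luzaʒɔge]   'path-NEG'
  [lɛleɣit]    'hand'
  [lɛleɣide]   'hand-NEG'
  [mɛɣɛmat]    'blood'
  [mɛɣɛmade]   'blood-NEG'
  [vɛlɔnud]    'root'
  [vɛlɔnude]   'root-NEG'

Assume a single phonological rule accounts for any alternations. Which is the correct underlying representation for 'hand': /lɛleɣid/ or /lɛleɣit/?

/lɛleɣit/

In [lɛleɣit] and [lɛleɣide] the final segment of 'hand' alternates: [t] ~ [d].
Compare 'root', with invariant [d] in [vɛlɔnud] and [vɛlɔnude]: an analysis with underlying /d/ and a rule producing [t] in isolation would wrongly predict alternation here too.
The underlying segment must be /t/; voiceless stops become voiced between vowels, yielding [d] there.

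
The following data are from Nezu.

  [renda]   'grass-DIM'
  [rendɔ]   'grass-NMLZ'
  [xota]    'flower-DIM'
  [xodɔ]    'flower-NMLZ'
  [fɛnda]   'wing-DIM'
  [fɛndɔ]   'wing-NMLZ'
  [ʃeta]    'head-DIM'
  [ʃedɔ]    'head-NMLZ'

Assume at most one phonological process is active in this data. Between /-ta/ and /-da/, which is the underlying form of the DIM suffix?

The DIM suffix surfaces as [-da] and [-ta], depending on the final segment of the stem.
By contrast the NMLZ suffix keeps its initial [d] throughout — that segment must be underlying.
The DIM suffix is therefore /-ta/ underlyingly, with post-nasal voicing: voiceless stops become voiced after a nasal.

/-ta/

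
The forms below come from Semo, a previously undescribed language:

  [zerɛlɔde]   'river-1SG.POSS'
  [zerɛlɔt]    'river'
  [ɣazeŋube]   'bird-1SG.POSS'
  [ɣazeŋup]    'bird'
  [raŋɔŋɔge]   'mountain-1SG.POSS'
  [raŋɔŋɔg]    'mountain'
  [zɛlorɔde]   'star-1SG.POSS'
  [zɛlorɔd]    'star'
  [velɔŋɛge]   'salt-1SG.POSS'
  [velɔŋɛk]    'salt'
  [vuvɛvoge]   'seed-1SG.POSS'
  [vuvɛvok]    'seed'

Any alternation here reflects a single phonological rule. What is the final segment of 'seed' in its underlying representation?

/k/

'seed' shows [g] ~ [k] at the end of the stem ([vuvɛvoge] vs [vuvɛvok]).
But 'mountain' keeps [g] in both environments ([raŋɔŋɔge], [raŋɔŋɔg]), so there is no rule changing /g/ to [k] in isolation.
So /k/ is underlying, and a rule of intervocalic voicing — voiceless stops become voiced between vowels — gives [g].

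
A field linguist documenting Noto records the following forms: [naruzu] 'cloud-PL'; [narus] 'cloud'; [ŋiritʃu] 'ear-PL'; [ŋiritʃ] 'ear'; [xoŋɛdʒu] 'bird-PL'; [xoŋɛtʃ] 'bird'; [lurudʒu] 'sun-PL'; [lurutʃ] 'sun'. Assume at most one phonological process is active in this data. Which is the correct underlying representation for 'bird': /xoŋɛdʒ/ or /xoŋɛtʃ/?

'bird' shows [dʒ] ~ [tʃ] at the end of the stem ([xoŋɛdʒu] vs [xoŋɛtʃ]).
If /tʃ/ were underlying and a rule turned it into [dʒ] before the PL suffix, 'ear' would also alternate; but it has [tʃ] in both [ŋiritʃu] and [ŋiritʃ].
The underlying segment must be /dʒ/; voiced obstruents become voiceless word-finally, yielding [tʃ] there.

/xoŋɛdʒ/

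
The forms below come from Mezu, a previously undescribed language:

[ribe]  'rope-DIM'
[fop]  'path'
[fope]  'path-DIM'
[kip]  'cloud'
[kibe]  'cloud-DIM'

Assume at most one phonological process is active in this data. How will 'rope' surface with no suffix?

[rip]

'cloud' shows [p] ~ [b] at the end of the stem ([kip] vs [kibe]).
Compare 'path', with invariant [p] in [fop] and [fope]: an analysis with underlying /p/ and a rule producing [b] before the DIM suffix would wrongly predict alternation here too.
The underlying segment must be /b/; voiced obstruents become voiceless word-finally, yielding [p] there.
From [ribe] the stem 'rope' is /rib/; word-finally this yields [rip].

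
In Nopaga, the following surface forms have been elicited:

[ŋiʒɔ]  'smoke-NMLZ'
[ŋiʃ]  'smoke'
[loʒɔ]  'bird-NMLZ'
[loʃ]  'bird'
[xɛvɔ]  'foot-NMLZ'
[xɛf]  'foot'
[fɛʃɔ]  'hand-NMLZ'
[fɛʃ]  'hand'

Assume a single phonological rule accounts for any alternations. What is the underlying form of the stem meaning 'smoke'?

The stem for 'smoke' ends in [ʒ] in [ŋiʒɔ] but [ʃ] in [ŋiʃ].
Compare 'hand', with invariant [ʃ] in [fɛʃɔ] and [fɛʃ]: an analysis with underlying /ʃ/ and a rule producing [ʒ] before the NMLZ suffix would wrongly predict alternation here too.
So /ʒ/ is underlying, and a rule of word-final obstruent devoicing — voiced obstruents become voiceless word-finally — gives [ʃ].
So 'smoke' = /ŋiʒ/.

/ŋiʒ/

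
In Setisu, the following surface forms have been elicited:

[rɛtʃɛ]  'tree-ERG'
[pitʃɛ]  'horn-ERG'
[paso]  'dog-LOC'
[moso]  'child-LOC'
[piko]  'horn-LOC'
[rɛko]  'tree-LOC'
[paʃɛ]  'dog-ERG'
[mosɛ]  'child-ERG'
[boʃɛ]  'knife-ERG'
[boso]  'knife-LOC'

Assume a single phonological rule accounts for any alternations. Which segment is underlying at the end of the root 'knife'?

/ʃ/

The stem for 'knife' ends in [s] in [boso] but [ʃ] in [boʃɛ].
If /s/ were underlying and a rule turned it into [ʃ] before the ERG suffix, 'child' would also alternate; but it has [s] in both [moso] and [mosɛ].
The underlying segment must be /ʃ/; palato-alveolar /tʃ/ and /ʃ/ become [k] and [s] when no front vowel follows, yielding [s] there.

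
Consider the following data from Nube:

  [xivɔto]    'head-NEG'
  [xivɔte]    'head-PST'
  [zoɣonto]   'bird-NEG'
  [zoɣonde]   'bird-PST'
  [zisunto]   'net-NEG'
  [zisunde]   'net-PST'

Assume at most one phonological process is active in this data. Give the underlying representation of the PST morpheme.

The PST morpheme has two allomorphs, [-de] and [-te].
By contrast the NEG suffix keeps its initial [t] throughout — that segment must be underlying.
So the underlying form is /-de/, and voiced stops become voiceless after a vowel.

/-de/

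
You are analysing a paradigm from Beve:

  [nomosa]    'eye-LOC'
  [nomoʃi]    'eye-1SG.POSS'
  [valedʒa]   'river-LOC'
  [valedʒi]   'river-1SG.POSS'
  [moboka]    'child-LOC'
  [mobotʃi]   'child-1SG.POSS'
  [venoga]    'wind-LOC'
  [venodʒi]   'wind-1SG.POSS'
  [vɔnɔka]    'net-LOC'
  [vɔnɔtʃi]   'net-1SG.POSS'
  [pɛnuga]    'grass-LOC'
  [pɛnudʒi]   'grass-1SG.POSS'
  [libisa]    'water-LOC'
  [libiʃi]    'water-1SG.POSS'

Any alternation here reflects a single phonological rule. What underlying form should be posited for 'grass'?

/pɛnug/

'grass' shows [g] ~ [dʒ] at the end of the stem ([pɛnuga] vs [pɛnudʒi]).
Compare 'river', with invariant [dʒ] in [valedʒa] and [valedʒi]: an analysis with underlying /dʒ/ and a rule producing [g] before the LOC suffix would wrongly predict alternation here too.
Therefore /g/ is basic and [dʒ] is derived by palatalization before a front vowel (/k/, /g/ and /s/ become palato-alveolar [tʃ], [dʒ] and [ʃ] before a front vowel).
So 'grass' = /pɛnug/.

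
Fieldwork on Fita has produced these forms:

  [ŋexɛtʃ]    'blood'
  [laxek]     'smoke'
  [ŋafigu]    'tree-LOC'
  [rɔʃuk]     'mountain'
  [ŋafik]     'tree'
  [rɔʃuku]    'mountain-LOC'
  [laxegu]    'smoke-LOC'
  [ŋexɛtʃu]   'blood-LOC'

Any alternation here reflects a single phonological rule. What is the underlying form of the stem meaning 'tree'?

/ŋafig/

The stem for 'tree' ends in [k] in [ŋafik] but [g] in [ŋafigu].
If /k/ were underlying and a rule turned it into [g] before the LOC suffix, 'mountain' would also alternate; but it has [k] in both [rɔʃuk] and [rɔʃuku].
Therefore /g/ is basic and [k] is derived by word-final obstruent devoicing (voiced obstruents become voiceless word-finally).
Hence 'tree' is /ŋafig/ underlyingly.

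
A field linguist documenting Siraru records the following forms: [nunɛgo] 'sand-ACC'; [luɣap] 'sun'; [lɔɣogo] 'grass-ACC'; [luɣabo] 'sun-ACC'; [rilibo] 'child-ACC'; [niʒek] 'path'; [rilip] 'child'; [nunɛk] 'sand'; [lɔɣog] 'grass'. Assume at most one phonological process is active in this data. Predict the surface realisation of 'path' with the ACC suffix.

In [nunɛk] and [nunɛgo] the final segment of 'sand' alternates: [k] ~ [g].
The stem 'grass' ([lɔɣog], [lɔɣogo]) shows [g] unchanged in both environments, so [g] cannot be basic with [k] derived in isolation.
The alternation reflects intervocalic voicing: voiceless stops become voiced between vowels. /k/ is underlying.
The one attested form of 'path', [niʒek], shows underlying /niʒek/. Applying the same rule between vowels gives [niʒego].

[niʒego]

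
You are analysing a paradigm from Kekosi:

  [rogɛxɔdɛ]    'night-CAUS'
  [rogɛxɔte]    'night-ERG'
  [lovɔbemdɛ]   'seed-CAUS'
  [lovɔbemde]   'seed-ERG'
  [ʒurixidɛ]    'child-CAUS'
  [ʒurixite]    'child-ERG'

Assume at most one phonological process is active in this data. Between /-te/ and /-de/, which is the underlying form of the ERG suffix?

/-te/

The ERG suffix surfaces as [-de] and [-te], depending on the final segment of the stem.
By contrast the CAUS suffix keeps its initial [d] throughout — that segment must be underlying.
So the underlying form is /-te/, and voiceless stops become voiced after a nasal.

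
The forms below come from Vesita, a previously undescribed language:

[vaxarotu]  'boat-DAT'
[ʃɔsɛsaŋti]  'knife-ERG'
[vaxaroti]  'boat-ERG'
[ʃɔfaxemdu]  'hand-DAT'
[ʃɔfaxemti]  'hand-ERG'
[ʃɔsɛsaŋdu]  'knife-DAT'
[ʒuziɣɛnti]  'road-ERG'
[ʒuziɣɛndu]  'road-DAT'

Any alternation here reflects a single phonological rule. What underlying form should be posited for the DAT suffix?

/-du/

The DAT morpheme has two allomorphs, [-du] and [-tu].
By contrast the ERG suffix keeps its initial [t] throughout — that segment must be underlying.
The DAT suffix is therefore /-du/ underlyingly, with post-vocalic devoicing: voiced stops become voiceless after a vowel.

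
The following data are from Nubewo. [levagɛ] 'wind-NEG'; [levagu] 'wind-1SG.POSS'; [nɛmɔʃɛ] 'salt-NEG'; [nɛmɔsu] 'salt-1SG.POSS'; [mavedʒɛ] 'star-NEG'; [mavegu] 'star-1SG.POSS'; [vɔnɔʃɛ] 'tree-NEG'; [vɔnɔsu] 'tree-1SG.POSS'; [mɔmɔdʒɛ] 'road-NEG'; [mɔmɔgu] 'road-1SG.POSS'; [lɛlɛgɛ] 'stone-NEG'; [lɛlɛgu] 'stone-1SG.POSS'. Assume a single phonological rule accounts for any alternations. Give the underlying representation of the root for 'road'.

In [mɔmɔdʒɛ] and [mɔmɔgu] the final segment of 'road' alternates: [dʒ] ~ [g].
Compare 'wind', with invariant [g] in [levagɛ] and [levagu]: an analysis with underlying /g/ and a rule producing [dʒ] before the NEG suffix would wrongly predict alternation here too.
So /dʒ/ is underlying, and a rule of depalatalization — palato-alveolar /dʒ/ and /ʃ/ become [g] and [s] when no front vowel follows — gives [g].
So 'road' = /mɔmɔdʒ/.

/mɔmɔdʒ/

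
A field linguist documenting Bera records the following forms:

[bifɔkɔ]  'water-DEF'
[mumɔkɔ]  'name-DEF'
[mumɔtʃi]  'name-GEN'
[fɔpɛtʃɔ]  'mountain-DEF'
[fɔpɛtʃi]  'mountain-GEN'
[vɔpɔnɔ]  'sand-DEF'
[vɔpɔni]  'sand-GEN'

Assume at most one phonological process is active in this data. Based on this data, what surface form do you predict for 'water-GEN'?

In [mumɔkɔ] and [mumɔtʃi] the final segment of 'name' alternates: [k] ~ [tʃ].
If /tʃ/ were underlying and a rule turned it into [k] before the DEF suffix, 'mountain' would also alternate; but it has [tʃ] in both [fɔpɛtʃɔ] and [fɔpɛtʃi].
Therefore /k/ is basic and [tʃ] is derived by palatalization before a front vowel (/k/ becomes palato-alveolar [tʃ] before a front vowel).
The one attested form of 'water', [bifɔkɔ], shows underlying /bifɔk/. Applying the same rule before a front vowel gives [bifɔtʃi].

[bifɔtʃi]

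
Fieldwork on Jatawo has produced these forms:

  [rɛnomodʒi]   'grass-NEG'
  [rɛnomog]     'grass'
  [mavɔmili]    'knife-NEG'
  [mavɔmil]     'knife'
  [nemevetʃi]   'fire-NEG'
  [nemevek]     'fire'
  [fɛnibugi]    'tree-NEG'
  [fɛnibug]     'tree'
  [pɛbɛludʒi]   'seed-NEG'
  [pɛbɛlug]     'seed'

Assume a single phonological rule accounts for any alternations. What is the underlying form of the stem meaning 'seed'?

In [pɛbɛludʒi] and [pɛbɛlug] the final segment of 'seed' alternates: [dʒ] ~ [g].
The stem 'tree' ([fɛnibugi], [fɛnibug]) shows [g] unchanged in both environments, so [g] cannot be basic with [dʒ] derived before the NEG suffix.
The alternation reflects depalatalization: palato-alveolar /tʃ/ and /dʒ/ become [k] and [g] when no front vowel follows. /dʒ/ is underlying.
Hence 'seed' is /pɛbɛludʒ/ underlyingly.

/pɛbɛludʒ/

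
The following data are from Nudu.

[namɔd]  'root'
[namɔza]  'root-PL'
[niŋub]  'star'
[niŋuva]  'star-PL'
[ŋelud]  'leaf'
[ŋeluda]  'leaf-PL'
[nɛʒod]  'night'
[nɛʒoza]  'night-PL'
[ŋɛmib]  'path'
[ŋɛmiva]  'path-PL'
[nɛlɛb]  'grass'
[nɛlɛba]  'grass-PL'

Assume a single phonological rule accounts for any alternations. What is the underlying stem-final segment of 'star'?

The stem for 'star' ends in [b] in [niŋub] but [v] in [niŋuva].
If /b/ were underlying and a rule turned it into [v] before the PL suffix, 'grass' would also alternate; but it has [b] in both [nɛlɛb] and [nɛlɛba].
Therefore /v/ is basic and [b] is derived by word-final hardening (voiced fricatives become stops word-finally).

/v/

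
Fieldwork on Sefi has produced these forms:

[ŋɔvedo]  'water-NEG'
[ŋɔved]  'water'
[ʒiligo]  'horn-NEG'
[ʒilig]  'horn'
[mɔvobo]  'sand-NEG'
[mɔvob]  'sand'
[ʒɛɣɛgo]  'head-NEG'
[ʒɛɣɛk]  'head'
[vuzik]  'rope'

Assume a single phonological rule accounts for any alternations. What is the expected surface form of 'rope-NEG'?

[vuzigo]

'head' shows [g] ~ [k] at the end of the stem ([ʒɛɣɛgo] vs [ʒɛɣɛk]).
If /g/ were underlying and a rule turned it into [k] in isolation, 'horn' would also alternate; but it has [g] in both [ʒiligo] and [ʒilig].
Therefore /k/ is basic and [g] is derived by intervocalic voicing (voiceless stops become voiced between vowels).
From [vuzik] the stem 'rope' is /vuzik/; between vowels this yields [vuzigo].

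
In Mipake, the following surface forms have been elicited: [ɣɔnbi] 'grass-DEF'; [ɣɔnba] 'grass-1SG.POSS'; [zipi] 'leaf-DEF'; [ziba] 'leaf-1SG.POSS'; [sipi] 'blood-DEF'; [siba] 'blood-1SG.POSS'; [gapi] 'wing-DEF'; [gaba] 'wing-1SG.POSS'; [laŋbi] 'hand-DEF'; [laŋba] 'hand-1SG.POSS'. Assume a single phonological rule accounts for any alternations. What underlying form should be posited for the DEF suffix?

The DEF morpheme has two allomorphs, [-bi] and [-pi].
By contrast the 1SG.POSS suffix keeps its initial [b] throughout — that segment must be underlying.
The DEF suffix is therefore /-pi/ underlyingly, with post-nasal voicing: voiceless stops become voiced after a nasal.

/-pi/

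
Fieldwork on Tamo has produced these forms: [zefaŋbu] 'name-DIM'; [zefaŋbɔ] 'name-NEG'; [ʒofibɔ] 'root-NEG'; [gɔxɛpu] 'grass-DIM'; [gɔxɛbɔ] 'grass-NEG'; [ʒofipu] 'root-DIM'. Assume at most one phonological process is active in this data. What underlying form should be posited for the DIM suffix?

/-pu/

The DIM suffix surfaces as [-bu] and [-pu], depending on the final segment of the stem.
By contrast the NEG suffix keeps its initial [b] throughout — that segment must be underlying.
So the underlying form is /-pu/, and voiceless stops become voiced after a nasal.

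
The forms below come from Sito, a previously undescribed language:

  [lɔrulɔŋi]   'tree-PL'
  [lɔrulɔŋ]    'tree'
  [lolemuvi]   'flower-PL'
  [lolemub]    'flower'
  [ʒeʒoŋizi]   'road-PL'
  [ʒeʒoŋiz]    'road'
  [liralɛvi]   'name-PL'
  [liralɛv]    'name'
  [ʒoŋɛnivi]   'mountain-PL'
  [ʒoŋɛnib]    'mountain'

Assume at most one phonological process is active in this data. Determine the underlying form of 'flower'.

The stem for 'flower' ends in [v] in [lolemuvi] but [b] in [lolemub].
If /v/ were underlying and a rule turned it into [b] in isolation, 'name' would also alternate; but it has [v] in both [liralɛvi] and [liralɛv].
The alternation reflects intervocalic spirantization: voiced stops become fricatives between vowels. /b/ is underlying.

/lolemub/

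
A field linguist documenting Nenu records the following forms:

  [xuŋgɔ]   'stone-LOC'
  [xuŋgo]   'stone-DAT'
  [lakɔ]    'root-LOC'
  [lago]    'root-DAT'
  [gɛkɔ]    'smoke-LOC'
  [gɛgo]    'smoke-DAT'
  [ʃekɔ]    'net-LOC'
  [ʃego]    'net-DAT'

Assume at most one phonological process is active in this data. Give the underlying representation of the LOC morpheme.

The LOC suffix surfaces as [-gɔ] and [-kɔ], depending on the final segment of the stem.
The DAT suffix, which begins with [g], is invariant after every stem; so [g] is not altered by any rule here.
So the underlying form is /-kɔ/, and voiceless stops become voiced after a nasal.

/-kɔ/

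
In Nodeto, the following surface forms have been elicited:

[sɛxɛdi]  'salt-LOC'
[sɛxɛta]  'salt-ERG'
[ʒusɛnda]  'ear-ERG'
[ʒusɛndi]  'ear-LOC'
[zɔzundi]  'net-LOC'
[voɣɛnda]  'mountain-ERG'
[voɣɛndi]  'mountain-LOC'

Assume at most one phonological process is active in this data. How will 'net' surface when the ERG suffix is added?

The ERG suffix surfaces as [-da] and [-ta], depending on the final segment of the stem.
The LOC suffix, which begins with [d], is invariant after every stem; so [d] is not altered by any rule here.
So the underlying form is /-ta/, and voiceless stops become voiced after a nasal.
After 'net', which ends in a nasal, the suffix surfaces as [-da], giving [zɔzunda].

[zɔzunda]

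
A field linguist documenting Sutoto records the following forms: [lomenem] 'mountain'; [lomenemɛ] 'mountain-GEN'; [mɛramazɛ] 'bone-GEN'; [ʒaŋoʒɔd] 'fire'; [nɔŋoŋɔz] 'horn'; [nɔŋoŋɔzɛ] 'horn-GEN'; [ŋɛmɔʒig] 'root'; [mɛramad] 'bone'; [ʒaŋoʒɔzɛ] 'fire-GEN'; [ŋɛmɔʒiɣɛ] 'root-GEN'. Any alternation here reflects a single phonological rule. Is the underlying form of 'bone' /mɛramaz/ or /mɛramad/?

In [mɛramazɛ] and [mɛramad] the final segment of 'bone' alternates: [z] ~ [d].
But 'horn' keeps [z] in both environments ([nɔŋoŋɔzɛ], [nɔŋoŋɔz]), so there is no rule changing /z/ to [d] in isolation.
The alternation reflects intervocalic spirantization: voiced stops become fricatives between vowels. /d/ is underlying.

/mɛramad/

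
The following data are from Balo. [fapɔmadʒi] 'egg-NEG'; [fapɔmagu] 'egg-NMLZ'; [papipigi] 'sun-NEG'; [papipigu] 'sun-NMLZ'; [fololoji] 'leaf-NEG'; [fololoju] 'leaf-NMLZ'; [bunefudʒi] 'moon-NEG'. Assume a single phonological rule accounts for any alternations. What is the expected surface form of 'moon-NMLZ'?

[bunefugu]

The stem for 'egg' ends in [dʒ] in [fapɔmadʒi] but [g] in [fapɔmagu].
The stem 'sun' ([papipigi], [papipigu]) shows [g] unchanged in both environments, so [g] cannot be basic with [dʒ] derived before the NEG suffix.
Therefore /dʒ/ is basic and [g] is derived by depalatalization (palato-alveolar /dʒ/ becomes [g] when no front vowel follows).
The one attested form of 'moon', [bunefudʒi], shows underlying /bunefudʒ/. Applying the same rule when no front vowel follows gives [bunefugu].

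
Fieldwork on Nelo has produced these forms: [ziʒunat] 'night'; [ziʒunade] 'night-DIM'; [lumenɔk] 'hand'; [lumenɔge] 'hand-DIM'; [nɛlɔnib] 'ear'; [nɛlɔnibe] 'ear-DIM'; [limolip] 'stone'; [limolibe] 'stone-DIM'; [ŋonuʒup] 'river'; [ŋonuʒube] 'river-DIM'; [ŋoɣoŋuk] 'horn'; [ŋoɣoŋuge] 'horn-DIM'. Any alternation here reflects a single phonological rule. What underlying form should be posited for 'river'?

/ŋonuʒup/

The stem for 'river' ends in [p] in [ŋonuʒup] but [b] in [ŋonuʒube].
The stem 'ear' ([nɛlɔnib], [nɛlɔnibe]) shows [b] unchanged in both environments, so [b] cannot be basic with [p] derived in isolation.
The alternation reflects intervocalic voicing: voiceless stops become voiced between vowels. /p/ is underlying.
Hence 'river' is /ŋonuʒup/ underlyingly.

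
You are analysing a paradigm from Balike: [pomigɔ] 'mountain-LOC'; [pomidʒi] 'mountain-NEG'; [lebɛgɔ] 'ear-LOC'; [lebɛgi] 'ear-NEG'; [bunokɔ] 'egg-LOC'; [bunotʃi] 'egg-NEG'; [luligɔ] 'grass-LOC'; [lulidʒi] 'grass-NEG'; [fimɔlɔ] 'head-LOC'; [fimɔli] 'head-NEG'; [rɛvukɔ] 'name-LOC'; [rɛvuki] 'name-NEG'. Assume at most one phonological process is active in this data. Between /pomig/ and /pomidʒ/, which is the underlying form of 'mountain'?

In [pomigɔ] and [pomidʒi] the final segment of 'mountain' alternates: [g] ~ [dʒ].
The stem 'ear' ([lebɛgɔ], [lebɛgi]) shows [g] unchanged in both environments, so [g] cannot be basic with [dʒ] derived before the NEG suffix.
So /dʒ/ is underlying, and a rule of depalatalization — palato-alveolar /tʃ/ and /dʒ/ become [k] and [g] when no front vowel follows — gives [g].

/pomidʒ/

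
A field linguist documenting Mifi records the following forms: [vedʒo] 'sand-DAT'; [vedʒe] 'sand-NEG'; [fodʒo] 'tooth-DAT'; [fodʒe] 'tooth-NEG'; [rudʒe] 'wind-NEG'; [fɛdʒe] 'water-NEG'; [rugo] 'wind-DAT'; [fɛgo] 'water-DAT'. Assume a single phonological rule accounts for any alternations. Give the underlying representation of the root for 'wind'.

In [rugo] and [rudʒe] the final segment of 'wind' alternates: [g] ~ [dʒ].
If /dʒ/ were underlying and a rule turned it into [g] before the DAT suffix, 'sand' would also alternate; but it has [dʒ] in both [vedʒo] and [vedʒe].
So /g/ is underlying, and a rule of palatalization before a front vowel — /g/ becomes palato-alveolar [dʒ] before a front vowel — gives [dʒ].
The underlying form of 'wind' is therefore /rug/.

/rug/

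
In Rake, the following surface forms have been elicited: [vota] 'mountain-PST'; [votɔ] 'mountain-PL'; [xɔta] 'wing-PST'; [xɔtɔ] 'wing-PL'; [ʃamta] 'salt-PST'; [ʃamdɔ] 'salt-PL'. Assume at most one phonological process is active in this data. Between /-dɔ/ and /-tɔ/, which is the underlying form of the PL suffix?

/-dɔ/

The PL suffix surfaces as [-dɔ] and [-tɔ], depending on the final segment of the stem.
By contrast the PST suffix keeps its initial [t] throughout — that segment must be underlying.
The PL suffix is therefore /-dɔ/ underlyingly, with post-vocalic devoicing: voiced stops become voiceless after a vowel.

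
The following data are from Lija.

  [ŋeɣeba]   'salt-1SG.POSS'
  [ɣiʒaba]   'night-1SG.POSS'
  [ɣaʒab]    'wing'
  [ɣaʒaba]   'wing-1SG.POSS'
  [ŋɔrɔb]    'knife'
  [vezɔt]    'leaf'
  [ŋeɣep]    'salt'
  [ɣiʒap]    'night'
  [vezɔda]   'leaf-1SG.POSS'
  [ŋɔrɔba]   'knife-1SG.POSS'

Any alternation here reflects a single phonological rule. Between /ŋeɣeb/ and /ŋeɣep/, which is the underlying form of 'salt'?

The root 'salt' surfaces as [ŋeɣeba] and [ŋeɣep], with a stem-final [b] ~ [p] alternation.
If /b/ were underlying and a rule turned it into [p] in isolation, 'knife' would also alternate; but it has [b] in both [ŋɔrɔba] and [ŋɔrɔb].
Therefore /p/ is basic and [b] is derived by intervocalic voicing (voiceless stops become voiced between vowels).

/ŋeɣep/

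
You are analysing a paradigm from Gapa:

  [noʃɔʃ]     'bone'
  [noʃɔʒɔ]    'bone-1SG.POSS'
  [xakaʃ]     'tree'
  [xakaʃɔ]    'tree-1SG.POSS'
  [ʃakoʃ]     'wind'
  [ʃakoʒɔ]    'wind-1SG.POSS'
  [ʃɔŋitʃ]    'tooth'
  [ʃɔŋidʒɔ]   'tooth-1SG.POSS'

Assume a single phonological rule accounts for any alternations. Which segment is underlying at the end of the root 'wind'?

The stem for 'wind' ends in [ʃ] in [ʃakoʃ] but [ʒ] in [ʃakoʒɔ].
If /ʃ/ were underlying and a rule turned it into [ʒ] before the 1SG.POSS suffix, 'tree' would also alternate; but it has [ʃ] in both [xakaʃ] and [xakaʃɔ].
So /ʒ/ is underlying, and a rule of word-final obstruent devoicing — voiced obstruents become voiceless word-finally — gives [ʃ].

/ʒ/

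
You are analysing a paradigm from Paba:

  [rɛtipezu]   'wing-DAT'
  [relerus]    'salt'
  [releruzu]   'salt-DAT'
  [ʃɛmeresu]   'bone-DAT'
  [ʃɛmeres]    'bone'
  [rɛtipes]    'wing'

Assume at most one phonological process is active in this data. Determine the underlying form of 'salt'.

/releruz/

The root 'salt' surfaces as [relerus] and [releruzu], with a stem-final [s] ~ [z] alternation.
Compare 'bone', with invariant [s] in [ʃɛmeres] and [ʃɛmeresu]: an analysis with underlying /s/ and a rule producing [z] before the DAT suffix would wrongly predict alternation here too.
The underlying segment must be /z/; voiced obstruents become voiceless word-finally, yielding [s] there.
The underlying form of 'salt' is therefore /releruz/.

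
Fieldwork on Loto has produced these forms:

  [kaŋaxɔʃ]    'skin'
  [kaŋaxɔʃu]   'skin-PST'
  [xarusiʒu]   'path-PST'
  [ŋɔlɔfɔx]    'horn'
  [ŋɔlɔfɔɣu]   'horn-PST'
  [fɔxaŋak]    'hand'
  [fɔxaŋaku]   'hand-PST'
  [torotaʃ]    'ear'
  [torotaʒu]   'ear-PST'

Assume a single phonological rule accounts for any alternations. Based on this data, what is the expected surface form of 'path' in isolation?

The root 'ear' surfaces as [torotaʃ] and [torotaʒu], with a stem-final [ʃ] ~ [ʒ] alternation.
Compare 'skin', with invariant [ʃ] in [kaŋaxɔʃ] and [kaŋaxɔʃu]: an analysis with underlying /ʃ/ and a rule producing [ʒ] before the PST suffix would wrongly predict alternation here too.
So /ʒ/ is underlying, and a rule of word-final obstruent devoicing — voiced obstruents become voiceless word-finally — gives [ʃ].
From [xarusiʒu] the stem 'path' is /xarusiʒ/; word-finally this yields [xarusiʃ].

[xarusiʃ]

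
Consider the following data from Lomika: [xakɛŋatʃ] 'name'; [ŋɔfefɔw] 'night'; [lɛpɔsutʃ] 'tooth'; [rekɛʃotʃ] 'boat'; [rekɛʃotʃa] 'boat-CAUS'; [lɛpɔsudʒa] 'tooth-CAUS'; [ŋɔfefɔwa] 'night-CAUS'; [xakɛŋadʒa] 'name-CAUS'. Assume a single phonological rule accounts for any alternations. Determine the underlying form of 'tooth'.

/lɛpɔsudʒ/

In [lɛpɔsudʒa] and [lɛpɔsutʃ] the final segment of 'tooth' alternates: [dʒ] ~ [tʃ].
Compare 'boat', with invariant [tʃ] in [rekɛʃotʃa] and [rekɛʃotʃ]: an analysis with underlying /tʃ/ and a rule producing [dʒ] before the CAUS suffix would wrongly predict alternation here too.
So /dʒ/ is underlying, and a rule of word-final obstruent devoicing — voiced obstruents become voiceless word-finally — gives [tʃ].
So 'tooth' = /lɛpɔsudʒ/.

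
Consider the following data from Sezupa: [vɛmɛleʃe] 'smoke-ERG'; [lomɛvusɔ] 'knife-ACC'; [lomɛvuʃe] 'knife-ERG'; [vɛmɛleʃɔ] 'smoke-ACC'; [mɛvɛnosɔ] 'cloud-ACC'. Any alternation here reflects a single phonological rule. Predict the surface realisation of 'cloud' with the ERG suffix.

'knife' shows [ʃ] ~ [s] at the end of the stem ([lomɛvuʃe] vs [lomɛvusɔ]).
Compare 'smoke', with invariant [ʃ] in [vɛmɛleʃe] and [vɛmɛleʃɔ]: an analysis with underlying /ʃ/ and a rule producing [s] before the ACC suffix would wrongly predict alternation here too.
So /s/ is underlying, and a rule of palatalization before a front vowel — /s/ becomes palato-alveolar [ʃ] before a front vowel — gives [ʃ].
The one attested form of 'cloud', [mɛvɛnosɔ], shows underlying /mɛvɛnos/. Applying the same rule before a front vowel gives [mɛvɛnoʃe].

[mɛvɛnoʃe]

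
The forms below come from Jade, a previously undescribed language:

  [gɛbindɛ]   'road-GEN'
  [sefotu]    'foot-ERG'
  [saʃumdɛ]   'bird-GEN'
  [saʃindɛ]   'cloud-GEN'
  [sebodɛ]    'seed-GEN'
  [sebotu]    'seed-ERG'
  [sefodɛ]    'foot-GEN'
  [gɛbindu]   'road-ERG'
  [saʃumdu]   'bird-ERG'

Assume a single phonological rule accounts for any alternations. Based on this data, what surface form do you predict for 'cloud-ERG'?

The ERG morpheme has two allomorphs, [-du] and [-tu].
By contrast the GEN suffix keeps its initial [d] throughout — that segment must be underlying.
So the underlying form is /-tu/, and voiceless stops become voiced after a nasal.
After 'cloud', which ends in a nasal, the suffix surfaces as [-du], giving [saʃindu].

[saʃindu]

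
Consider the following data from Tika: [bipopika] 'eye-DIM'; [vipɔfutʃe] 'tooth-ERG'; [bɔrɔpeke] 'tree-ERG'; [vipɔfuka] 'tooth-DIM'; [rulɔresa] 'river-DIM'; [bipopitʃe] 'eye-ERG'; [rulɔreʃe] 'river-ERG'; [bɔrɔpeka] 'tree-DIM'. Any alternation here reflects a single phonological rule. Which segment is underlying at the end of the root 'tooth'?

/tʃ/

The stem for 'tooth' ends in [k] in [vipɔfuka] but [tʃ] in [vipɔfutʃe].
The stem 'tree' ([bɔrɔpeka], [bɔrɔpeke]) shows [k] unchanged in both environments, so [k] cannot be basic with [tʃ] derived before the ERG suffix.
Therefore /tʃ/ is basic and [k] is derived by depalatalization (palato-alveolar /tʃ/ and /ʃ/ become [k] and [s] when no front vowel follows).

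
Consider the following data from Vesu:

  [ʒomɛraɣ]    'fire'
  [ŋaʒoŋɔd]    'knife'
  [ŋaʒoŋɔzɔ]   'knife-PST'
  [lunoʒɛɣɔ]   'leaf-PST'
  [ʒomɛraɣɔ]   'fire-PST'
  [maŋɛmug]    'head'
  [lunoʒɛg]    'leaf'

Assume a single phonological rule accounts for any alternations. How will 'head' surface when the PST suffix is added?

[maŋɛmuɣɔ]

The stem for 'leaf' ends in [ɣ] in [lunoʒɛɣɔ] but [g] in [lunoʒɛg].
But 'fire' keeps [ɣ] in both environments ([ʒomɛraɣɔ], [ʒomɛraɣ]), so there is no rule changing /ɣ/ to [g] in isolation.
So /g/ is underlying, and a rule of intervocalic spirantization — voiced stops become fricatives between vowels — gives [ɣ].
The one attested form of 'head', [maŋɛmug], shows underlying /maŋɛmug/. Applying the same rule between vowels gives [maŋɛmuɣɔ].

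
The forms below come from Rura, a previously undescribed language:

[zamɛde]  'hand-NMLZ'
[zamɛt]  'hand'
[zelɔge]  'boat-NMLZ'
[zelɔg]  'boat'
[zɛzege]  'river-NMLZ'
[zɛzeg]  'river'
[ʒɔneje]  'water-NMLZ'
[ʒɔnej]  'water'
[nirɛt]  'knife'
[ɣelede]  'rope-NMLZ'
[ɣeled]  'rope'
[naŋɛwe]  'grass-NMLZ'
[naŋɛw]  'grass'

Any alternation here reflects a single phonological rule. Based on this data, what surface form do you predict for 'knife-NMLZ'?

The root 'hand' surfaces as [zamɛde] and [zamɛt], with a stem-final [d] ~ [t] alternation.
If /d/ were underlying and a rule turned it into [t] in isolation, 'rope' would also alternate; but it has [d] in both [ɣelede] and [ɣeled].
The underlying segment must be /t/; voiceless stops become voiced between vowels, yielding [d] there.
The one attested form of 'knife', [nirɛt], shows underlying /nirɛt/. Applying the same rule between vowels gives [nirɛde].

[nirɛde]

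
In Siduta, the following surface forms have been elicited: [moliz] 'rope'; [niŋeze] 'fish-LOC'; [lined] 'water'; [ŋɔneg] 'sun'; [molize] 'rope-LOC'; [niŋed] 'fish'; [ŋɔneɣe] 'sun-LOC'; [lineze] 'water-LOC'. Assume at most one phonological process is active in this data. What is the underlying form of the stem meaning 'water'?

/lined/

The root 'water' surfaces as [lined] and [lineze], with a stem-final [d] ~ [z] alternation.
Compare 'rope', with invariant [z] in [moliz] and [molize]: an analysis with underlying /z/ and a rule producing [d] in isolation would wrongly predict alternation here too.
The underlying segment must be /d/; voiced stops become fricatives between vowels, yielding [z] there.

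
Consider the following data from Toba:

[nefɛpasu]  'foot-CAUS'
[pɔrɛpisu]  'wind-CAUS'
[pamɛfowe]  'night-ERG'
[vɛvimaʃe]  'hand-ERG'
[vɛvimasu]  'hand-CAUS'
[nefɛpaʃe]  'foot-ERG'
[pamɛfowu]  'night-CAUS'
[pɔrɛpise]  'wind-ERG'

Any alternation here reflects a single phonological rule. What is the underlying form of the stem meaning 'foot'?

/nefɛpaʃ/

The stem for 'foot' ends in [ʃ] in [nefɛpaʃe] but [s] in [nefɛpasu].
If /s/ were underlying and a rule turned it into [ʃ] before the ERG suffix, 'wind' would also alternate; but it has [s] in both [pɔrɛpise] and [pɔrɛpisu].
So /ʃ/ is underlying, and a rule of depalatalization — palato-alveolar /ʃ/ becomes [s] when no front vowel follows — gives [s].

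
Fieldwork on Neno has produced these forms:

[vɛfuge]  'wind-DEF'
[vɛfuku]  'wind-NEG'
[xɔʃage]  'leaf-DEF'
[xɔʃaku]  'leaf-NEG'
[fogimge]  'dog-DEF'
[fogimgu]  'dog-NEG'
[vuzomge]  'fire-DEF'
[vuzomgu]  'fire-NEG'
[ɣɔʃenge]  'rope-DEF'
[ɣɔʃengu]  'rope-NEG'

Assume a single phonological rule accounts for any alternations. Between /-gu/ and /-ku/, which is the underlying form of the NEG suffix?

/-ku/

The NEG morpheme has two allomorphs, [-gu] and [-ku].
The DEF suffix, which begins with [g], is invariant after every stem; so [g] is not altered by any rule here.
So the underlying form is /-ku/, and voiceless stops become voiced after a nasal.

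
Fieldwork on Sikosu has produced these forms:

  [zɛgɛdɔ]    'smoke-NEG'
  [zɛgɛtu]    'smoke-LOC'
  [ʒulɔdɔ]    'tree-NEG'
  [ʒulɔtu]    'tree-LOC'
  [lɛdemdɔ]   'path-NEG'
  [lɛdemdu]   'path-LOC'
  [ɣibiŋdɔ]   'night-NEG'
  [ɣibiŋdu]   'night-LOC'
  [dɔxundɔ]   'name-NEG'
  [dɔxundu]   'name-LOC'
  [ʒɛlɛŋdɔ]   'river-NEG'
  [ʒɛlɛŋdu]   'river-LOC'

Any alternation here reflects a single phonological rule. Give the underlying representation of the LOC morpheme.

The LOC morpheme has two allomorphs, [-du] and [-tu].
By contrast the NEG suffix keeps its initial [d] throughout — that segment must be underlying.
So the underlying form is /-tu/, and voiceless stops become voiced after a nasal.

/-tu/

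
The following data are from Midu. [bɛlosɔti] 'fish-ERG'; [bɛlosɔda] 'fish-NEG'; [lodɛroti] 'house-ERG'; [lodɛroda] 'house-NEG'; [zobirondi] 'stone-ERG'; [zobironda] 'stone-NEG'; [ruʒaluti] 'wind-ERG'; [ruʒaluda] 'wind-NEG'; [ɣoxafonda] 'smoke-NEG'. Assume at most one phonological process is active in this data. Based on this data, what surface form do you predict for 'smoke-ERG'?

[ɣoxafondi]

The ERG suffix surfaces as [-di] and [-ti], depending on the final segment of the stem.
By contrast the NEG suffix keeps its initial [d] throughout — that segment must be underlying.
The ERG suffix is therefore /-ti/ underlyingly, with post-nasal voicing: voiceless stops become voiced after a nasal.
After 'smoke', which ends in a nasal, the suffix surfaces as [-di], giving [ɣoxafondi].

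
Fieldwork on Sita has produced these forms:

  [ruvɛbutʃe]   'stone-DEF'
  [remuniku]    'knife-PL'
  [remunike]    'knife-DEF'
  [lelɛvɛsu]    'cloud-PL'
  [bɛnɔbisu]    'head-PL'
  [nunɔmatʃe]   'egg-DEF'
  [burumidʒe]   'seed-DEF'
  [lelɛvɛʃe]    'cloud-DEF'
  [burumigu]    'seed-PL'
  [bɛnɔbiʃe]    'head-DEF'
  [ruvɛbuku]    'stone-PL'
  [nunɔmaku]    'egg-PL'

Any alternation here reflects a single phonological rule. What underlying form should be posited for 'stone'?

'stone' shows [k] ~ [tʃ] at the end of the stem ([ruvɛbuku] vs [ruvɛbutʃe]).
Compare 'knife', with invariant [k] in [remuniku] and [remunike]: an analysis with underlying /k/ and a rule producing [tʃ] before the DEF suffix would wrongly predict alternation here too.
The underlying segment must be /tʃ/; palato-alveolar /tʃ/, /dʒ/ and /ʃ/ become [k], [g] and [s] when no front vowel follows, yielding [k] there.

/ruvɛbutʃ/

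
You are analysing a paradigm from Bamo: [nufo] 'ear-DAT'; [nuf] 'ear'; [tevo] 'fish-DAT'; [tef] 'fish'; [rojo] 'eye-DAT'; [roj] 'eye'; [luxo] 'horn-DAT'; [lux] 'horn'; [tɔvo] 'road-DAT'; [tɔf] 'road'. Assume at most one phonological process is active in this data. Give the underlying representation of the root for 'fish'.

/tev/

The stem for 'fish' ends in [v] in [tevo] but [f] in [tef].
If /f/ were underlying and a rule turned it into [v] before the DAT suffix, 'ear' would also alternate; but it has [f] in both [nufo] and [nuf].
The underlying segment must be /v/; voiced obstruents become voiceless word-finally, yielding [f] there.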